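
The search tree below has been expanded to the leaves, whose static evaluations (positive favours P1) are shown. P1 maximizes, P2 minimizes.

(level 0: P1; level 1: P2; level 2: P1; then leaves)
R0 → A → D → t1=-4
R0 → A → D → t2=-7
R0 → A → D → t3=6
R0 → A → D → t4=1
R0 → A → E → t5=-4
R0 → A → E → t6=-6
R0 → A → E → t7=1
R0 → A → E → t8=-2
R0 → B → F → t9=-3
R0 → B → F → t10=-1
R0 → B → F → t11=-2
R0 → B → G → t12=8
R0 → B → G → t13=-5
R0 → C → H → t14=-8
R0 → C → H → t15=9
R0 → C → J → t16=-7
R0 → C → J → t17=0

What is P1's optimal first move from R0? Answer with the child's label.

A

D (P1): max(-4, -7, 6, 1) = 6
E (P1): max(-4, -6, 1, -2) = 1
A (P2): min(6, 1) = 1
F (P1): max(-3, -1, -2) = -1
G (P1): max(8, -5) = 8
B (P2): min(-1, 8) = -1
H (P1): max(-8, 9) = 9
J (P1): max(-7, 0) = 0
C (P2): min(9, 0) = 0
R0 (P1): max(1, -1, 0) = 1
P1 at R0 wants the highest of {A=1, B=-1, C=0}, so chooses A.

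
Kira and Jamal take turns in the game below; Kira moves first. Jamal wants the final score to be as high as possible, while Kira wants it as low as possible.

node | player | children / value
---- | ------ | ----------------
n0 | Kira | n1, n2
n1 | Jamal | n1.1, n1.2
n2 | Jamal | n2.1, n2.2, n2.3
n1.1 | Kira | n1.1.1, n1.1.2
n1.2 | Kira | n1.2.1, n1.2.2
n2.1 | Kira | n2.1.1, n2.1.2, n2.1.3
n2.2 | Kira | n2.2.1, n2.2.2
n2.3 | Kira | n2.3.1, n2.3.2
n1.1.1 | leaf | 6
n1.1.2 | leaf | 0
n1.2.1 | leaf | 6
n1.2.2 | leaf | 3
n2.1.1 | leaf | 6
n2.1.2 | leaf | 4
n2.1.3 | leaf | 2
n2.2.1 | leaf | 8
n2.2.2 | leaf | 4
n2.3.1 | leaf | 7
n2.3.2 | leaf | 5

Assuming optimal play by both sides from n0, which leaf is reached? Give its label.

n1.2.2

n1.1 (Kira): min(6, 0) = 0
n1.2 (Kira): min(6, 3) = 3
n1 (Jamal): max(0, 3) = 3
n2.1 (Kira): min(6, 4, 2) = 2
n2.2 (Kira): min(8, 4) = 4
n2.3 (Kira): min(7, 5) = 5
n2 (Jamal): max(2, 4, 5) = 5
n0 (Kira): min(3, 5) = 3
At n0, Kira picks n1 (lowest: 3).
At n1, Jamal picks n1.2 (highest: 3).
At n1.2, Kira picks n1.2.2 (lowest: 3).
Terminal value 3.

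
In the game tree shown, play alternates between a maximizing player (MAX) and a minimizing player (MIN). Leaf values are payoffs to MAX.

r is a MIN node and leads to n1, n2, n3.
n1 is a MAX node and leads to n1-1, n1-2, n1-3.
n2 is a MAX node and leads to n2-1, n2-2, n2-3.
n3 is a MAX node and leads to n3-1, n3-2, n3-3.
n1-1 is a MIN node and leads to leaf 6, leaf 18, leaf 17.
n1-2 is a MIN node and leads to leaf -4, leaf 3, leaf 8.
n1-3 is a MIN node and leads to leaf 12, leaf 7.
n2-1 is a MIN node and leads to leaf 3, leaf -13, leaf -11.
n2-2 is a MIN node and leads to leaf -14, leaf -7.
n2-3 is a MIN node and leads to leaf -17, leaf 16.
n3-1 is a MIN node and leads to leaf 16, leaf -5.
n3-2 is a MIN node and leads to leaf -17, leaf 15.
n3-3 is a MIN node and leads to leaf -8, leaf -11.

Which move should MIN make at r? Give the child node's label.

n2

n1-1 (MIN): min(6, 18, 17) = 6
n1-2 (MIN): min(-4, 3, 8) = -4
n1-3 (MIN): min(12, 7) = 7
n1 (MAX): max(6, -4, 7) = 7
n2-1 (MIN): min(3, -13, -11) = -13
n2-2 (MIN): min(-14, -7) = -14
n2-3 (MIN): min(-17, 16) = -17
n2 (MAX): max(-13, -14, -17) = -13
n3-1 (MIN): min(16, -5) = -5
n3-2 (MIN): min(-17, 15) = -17
n3-3 (MIN): min(-8, -11) = -11
n3 (MAX): max(-5, -17, -11) = -5
r (MIN): min(7, -13, -5) = -13
MIN at r wants the lowest of {n1=7, n2=-13, n3=-5}, so chooses n2.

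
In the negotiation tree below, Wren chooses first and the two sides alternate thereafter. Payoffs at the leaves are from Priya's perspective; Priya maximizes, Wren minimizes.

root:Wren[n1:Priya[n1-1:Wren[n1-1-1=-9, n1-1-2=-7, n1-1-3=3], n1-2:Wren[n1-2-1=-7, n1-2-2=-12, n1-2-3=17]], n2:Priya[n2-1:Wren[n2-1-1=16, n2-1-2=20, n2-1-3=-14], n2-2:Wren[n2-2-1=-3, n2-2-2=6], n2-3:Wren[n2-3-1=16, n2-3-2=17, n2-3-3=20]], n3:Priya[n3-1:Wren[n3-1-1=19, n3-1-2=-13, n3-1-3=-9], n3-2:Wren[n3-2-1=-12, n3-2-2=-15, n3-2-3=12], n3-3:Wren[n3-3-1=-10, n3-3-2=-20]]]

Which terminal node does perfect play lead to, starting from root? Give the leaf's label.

n1-1 (Wren): min(-9, -7, 3) = -9
n1-2 (Wren): min(-7, -12, 17) = -12
n1 (Priya): max(-9, -12) = -9
n2-1 (Wren): min(16, 20, -14) = -14
n2-2 (Wren): min(-3, 6) = -3
n2-3 (Wren): min(16, 17, 20) = 16
n2 (Priya): max(-14, -3, 16) = 16
n3-1 (Wren): min(19, -13, -9) = -13
n3-2 (Wren): min(-12, -15, 12) = -15
n3-3 (Wren): min(-10, -20) = -20
n3 (Priya): max(-13, -15, -20) = -13
root (Wren): min(-9, 16, -13) = -13
At root, Wren picks n3 (lowest: -13).
At n3, Priya picks n3-1 (highest: -13).
At n3-1, Wren picks n3-1-2 (lowest: -13).
Terminal value -13.

n3-1-2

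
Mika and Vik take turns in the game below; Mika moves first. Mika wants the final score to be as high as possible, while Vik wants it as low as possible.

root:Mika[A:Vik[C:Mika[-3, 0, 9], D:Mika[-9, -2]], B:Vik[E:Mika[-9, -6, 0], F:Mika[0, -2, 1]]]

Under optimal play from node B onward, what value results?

E (Mika): max(-9, -6, 0) = 0
F (Mika): max(0, -2, 1) = 1
B (Vik): min(0, 1) = 0

0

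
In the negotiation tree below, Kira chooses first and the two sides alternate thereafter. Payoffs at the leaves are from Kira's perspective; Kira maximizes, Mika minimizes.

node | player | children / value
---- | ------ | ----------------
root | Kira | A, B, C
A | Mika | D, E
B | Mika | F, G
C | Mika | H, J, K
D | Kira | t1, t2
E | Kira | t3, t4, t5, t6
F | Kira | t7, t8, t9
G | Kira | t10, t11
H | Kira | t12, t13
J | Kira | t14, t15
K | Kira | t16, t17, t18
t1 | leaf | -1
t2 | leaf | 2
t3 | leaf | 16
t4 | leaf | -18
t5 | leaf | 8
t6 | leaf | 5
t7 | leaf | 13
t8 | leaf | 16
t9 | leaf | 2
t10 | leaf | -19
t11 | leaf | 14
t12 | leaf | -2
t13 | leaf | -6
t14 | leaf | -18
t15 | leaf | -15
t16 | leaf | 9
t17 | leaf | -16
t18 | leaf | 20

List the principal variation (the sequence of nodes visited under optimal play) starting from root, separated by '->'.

root -> B -> G -> t11

D (Kira): max(-1, 2) = 2
E (Kira): max(16, -18, 8, 5) = 16
A (Mika): min(2, 16) = 2
F (Kira): max(13, 16, 2) = 16
G (Kira): max(-19, 14) = 14
B (Mika): min(16, 14) = 14
H (Kira): max(-2, -6) = -2
J (Kira): max(-18, -15) = -15
K (Kira): max(9, -16, 20) = 20
C (Mika): min(-2, -15, 20) = -15
root (Kira): max(2, 14, -15) = 14
At root, Kira picks B (highest: 14).
At B, Mika picks G (lowest: 14).
At G, Kira picks t11 (highest: 14).
Terminal value 14.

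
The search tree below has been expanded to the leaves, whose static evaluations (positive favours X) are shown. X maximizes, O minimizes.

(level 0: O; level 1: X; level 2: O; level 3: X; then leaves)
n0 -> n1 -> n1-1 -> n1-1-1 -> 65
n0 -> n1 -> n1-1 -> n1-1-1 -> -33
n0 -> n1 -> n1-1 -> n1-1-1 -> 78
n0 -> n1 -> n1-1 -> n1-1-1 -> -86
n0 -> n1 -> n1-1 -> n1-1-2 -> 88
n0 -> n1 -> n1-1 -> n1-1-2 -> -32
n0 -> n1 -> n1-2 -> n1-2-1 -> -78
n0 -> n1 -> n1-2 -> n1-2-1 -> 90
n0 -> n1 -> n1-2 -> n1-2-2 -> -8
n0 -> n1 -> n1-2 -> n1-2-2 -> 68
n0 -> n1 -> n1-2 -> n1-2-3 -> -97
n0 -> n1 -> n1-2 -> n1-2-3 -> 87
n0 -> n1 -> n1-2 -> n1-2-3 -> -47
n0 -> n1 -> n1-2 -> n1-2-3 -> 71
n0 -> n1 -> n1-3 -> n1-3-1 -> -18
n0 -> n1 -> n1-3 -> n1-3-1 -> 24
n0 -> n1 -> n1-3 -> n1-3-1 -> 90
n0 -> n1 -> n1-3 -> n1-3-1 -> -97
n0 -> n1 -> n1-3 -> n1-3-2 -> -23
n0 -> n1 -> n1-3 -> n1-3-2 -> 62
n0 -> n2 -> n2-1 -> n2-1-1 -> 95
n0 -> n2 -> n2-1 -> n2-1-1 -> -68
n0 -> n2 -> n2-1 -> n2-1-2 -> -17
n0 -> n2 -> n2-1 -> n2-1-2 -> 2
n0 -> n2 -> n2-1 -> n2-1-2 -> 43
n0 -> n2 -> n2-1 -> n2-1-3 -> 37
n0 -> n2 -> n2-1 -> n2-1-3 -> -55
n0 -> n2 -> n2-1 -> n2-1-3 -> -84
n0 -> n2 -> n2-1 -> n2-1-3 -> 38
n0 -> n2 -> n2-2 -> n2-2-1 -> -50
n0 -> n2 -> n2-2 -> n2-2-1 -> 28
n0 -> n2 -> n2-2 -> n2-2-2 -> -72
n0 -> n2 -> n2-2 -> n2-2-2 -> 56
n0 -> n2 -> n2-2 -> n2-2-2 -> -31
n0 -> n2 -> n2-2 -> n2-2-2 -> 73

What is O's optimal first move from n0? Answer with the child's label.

n1-1-1 (X): max(65, -33, 78, -86) = 78
n1-1-2 (X): max(88, -32) = 88
n1-1 (O): min(78, 88) = 78
n1-2-1 (X): max(-78, 90) = 90
n1-2-2 (X): max(-8, 68) = 68
n1-2-3 (X): max(-97, 87, -47, 71) = 87
n1-2 (O): min(90, 68, 87) = 68
n1-3-1 (X): max(-18, 24, 90, -97) = 90
n1-3-2 (X): max(-23, 62) = 62
n1-3 (O): min(90, 62) = 62
n1 (X): max(78, 68, 62) = 78
n2-1-1 (X): max(95, -68) = 95
n2-1-2 (X): max(-17, 2, 43) = 43
n2-1-3 (X): max(37, -55, -84, 38) = 38
n2-1 (O): min(95, 43, 38) = 38
n2-2-1 (X): max(-50, 28) = 28
n2-2-2 (X): max(-72, 56, -31, 73) = 73
n2-2 (O): min(28, 73) = 28
n2 (X): max(38, 28) = 38
n0 (O): min(78, 38) = 38
O at n0 wants the lowest of {n1=78, n2=38}, so chooses n2.

n2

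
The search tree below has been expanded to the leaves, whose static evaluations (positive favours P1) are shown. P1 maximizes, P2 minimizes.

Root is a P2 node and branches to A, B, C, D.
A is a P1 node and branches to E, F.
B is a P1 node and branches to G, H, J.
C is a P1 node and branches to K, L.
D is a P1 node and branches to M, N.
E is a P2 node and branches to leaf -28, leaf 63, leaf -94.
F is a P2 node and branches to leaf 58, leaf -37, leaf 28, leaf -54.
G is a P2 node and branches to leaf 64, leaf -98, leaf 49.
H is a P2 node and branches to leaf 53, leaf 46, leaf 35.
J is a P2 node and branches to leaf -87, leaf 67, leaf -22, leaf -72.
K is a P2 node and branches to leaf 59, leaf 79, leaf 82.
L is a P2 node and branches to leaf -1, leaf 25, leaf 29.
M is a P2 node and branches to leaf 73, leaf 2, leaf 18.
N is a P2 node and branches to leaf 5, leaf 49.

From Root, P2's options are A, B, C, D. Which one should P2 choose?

E (P2): min(-28, 63, -94) = -94
F (P2): min(58, -37, 28, -54) = -54
A (P1): max(-94, -54) = -54
G (P2): min(64, -98, 49) = -98
H (P2): min(53, 46, 35) = 35
J (P2): min(-87, 67, -22, -72) = -87
B (P1): max(-98, 35, -87) = 35
K (P2): min(59, 79, 82) = 59
L (P2): min(-1, 25, 29) = -1
C (P1): max(59, -1) = 59
M (P2): min(73, 2, 18) = 2
N (P2): min(5, 49) = 5
D (P1): max(2, 5) = 5
Root (P2): min(-54, 35, 59, 5) = -54
P2 at Root wants the lowest of {A=-54, B=35, C=59, D=5}, so chooses A.

A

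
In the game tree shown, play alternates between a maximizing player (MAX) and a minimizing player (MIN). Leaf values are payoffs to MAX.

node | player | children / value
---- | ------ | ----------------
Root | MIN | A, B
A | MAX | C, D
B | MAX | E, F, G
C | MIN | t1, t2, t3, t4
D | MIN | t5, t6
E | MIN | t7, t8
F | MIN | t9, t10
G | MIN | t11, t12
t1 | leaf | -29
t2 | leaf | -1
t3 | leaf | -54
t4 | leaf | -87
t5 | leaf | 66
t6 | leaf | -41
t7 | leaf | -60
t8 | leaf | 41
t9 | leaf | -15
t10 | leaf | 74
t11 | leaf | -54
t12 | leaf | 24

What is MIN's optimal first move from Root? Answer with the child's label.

C (MIN): min(-29, -1, -54, -87) = -87
D (MIN): min(66, -41) = -41
A (MAX): max(-87, -41) = -41
E (MIN): min(-60, 41) = -60
F (MIN): min(-15, 74) = -15
G (MIN): min(-54, 24) = -54
B (MAX): max(-60, -15, -54) = -15
Root (MIN): min(-41, -15) = -41
MIN at Root wants the lowest of {A=-41, B=-15}, so chooses A.

A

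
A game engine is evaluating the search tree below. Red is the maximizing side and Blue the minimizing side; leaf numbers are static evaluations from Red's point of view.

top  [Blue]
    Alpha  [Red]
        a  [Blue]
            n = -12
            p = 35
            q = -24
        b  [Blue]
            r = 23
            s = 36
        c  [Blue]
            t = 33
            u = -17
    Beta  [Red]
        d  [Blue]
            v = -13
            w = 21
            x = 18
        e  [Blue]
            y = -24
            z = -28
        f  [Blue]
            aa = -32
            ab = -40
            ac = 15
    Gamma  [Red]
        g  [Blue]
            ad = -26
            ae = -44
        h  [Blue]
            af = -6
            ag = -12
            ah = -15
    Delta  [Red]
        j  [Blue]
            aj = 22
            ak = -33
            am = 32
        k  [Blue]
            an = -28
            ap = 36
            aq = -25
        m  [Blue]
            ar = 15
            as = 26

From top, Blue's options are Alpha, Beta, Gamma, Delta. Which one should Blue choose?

a (Blue): min(-12, 35, -24) = -24
b (Blue): min(23, 36) = 23
c (Blue): min(33, -17) = -17
Alpha (Red): max(-24, 23, -17) = 23
d (Blue): min(-13, 21, 18) = -13
e (Blue): min(-24, -28) = -28
f (Blue): min(-32, -40, 15) = -40
Beta (Red): max(-13, -28, -40) = -13
g (Blue): min(-26, -44) = -44
h (Blue): min(-6, -12, -15) = -15
Gamma (Red): max(-44, -15) = -15
j (Blue): min(22, -33, 32) = -33
k (Blue): min(-28, 36, -25) = -28
m (Blue): min(15, 26) = 15
Delta (Red): max(-33, -28, 15) = 15
top (Blue): min(23, -13, -15, 15) = -15
Blue at top wants the lowest of {Alpha=23, Beta=-13, Gamma=-15, Delta=15}, so chooses Gamma.

Gamma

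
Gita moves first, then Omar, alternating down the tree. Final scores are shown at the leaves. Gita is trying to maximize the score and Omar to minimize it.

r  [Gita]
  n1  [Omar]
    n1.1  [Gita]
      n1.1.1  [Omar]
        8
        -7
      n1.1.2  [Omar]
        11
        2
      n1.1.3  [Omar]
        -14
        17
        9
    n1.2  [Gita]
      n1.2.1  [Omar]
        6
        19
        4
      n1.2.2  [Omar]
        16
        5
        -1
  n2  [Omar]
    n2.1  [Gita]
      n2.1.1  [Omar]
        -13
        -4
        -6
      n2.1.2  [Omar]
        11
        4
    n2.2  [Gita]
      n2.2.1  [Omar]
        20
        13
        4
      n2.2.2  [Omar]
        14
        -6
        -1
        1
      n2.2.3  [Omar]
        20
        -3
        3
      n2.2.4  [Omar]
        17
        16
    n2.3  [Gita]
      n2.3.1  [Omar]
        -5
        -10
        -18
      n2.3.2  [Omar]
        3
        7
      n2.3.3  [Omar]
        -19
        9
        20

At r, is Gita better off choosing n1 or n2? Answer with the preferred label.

n1.1.1 (Omar): min(8, -7) = -7
n1.1.2 (Omar): min(11, 2) = 2
n1.1.3 (Omar): min(-14, 17, 9) = -14
n1.1 (Gita): max(-7, 2, -14) = 2
n1.2.1 (Omar): min(6, 19, 4) = 4
n1.2.2 (Omar): min(16, 5, -1) = -1
n1.2 (Gita): max(4, -1) = 4
n1 (Omar): min(2, 4) = 2
n2.1.1 (Omar): min(-13, -4, -6) = -13
n2.1.2 (Omar): min(11, 4) = 4
n2.1 (Gita): max(-13, 4) = 4
n2.2.1 (Omar): min(20, 13, 4) = 4
n2.2.2 (Omar): min(14, -6, -1, 1) = -6
n2.2.3 (Omar): min(20, -3, 3) = -3
n2.2.4 (Omar): min(17, 16) = 16
n2.2 (Gita): max(4, -6, -3, 16) = 16
n2.3.1 (Omar): min(-5, -10, -18) = -18
n2.3.2 (Omar): min(3, 7) = 3
n2.3.3 (Omar): min(-19, 9, 20) = -19
n2.3 (Gita): max(-18, 3, -19) = 3
n2 (Omar): min(4, 16, 3) = 3
Gita prefers the higher value; n1=2, n2=3. n2 is better since 3 > 2.

n2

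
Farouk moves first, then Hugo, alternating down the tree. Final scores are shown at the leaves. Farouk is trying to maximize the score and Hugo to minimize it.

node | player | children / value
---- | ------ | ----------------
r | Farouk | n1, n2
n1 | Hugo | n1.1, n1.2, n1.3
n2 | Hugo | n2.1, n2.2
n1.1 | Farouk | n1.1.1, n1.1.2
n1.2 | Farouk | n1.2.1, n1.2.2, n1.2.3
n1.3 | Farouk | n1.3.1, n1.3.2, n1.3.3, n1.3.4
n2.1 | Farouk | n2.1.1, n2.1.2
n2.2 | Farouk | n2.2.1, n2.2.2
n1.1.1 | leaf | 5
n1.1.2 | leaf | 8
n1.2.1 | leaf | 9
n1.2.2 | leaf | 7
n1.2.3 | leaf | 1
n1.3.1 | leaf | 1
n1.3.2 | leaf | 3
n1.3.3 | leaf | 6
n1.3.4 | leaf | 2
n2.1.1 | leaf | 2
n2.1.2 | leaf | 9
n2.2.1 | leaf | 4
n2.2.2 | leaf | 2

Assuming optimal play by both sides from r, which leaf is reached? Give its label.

n1.3.3

n1.1 (Farouk): max(5, 8) = 8
n1.2 (Farouk): max(9, 7, 1) = 9
n1.3 (Farouk): max(1, 3, 6, 2) = 6
n1 (Hugo): min(8, 9, 6) = 6
n2.1 (Farouk): max(2, 9) = 9
n2.2 (Farouk): max(4, 2) = 4
n2 (Hugo): min(9, 4) = 4
r (Farouk): max(6, 4) = 6
At r, Farouk picks n1 (highest: 6).
At n1, Hugo picks n1.3 (lowest: 6).
At n1.3, Farouk picks n1.3.3 (highest: 6).
Terminal value 6.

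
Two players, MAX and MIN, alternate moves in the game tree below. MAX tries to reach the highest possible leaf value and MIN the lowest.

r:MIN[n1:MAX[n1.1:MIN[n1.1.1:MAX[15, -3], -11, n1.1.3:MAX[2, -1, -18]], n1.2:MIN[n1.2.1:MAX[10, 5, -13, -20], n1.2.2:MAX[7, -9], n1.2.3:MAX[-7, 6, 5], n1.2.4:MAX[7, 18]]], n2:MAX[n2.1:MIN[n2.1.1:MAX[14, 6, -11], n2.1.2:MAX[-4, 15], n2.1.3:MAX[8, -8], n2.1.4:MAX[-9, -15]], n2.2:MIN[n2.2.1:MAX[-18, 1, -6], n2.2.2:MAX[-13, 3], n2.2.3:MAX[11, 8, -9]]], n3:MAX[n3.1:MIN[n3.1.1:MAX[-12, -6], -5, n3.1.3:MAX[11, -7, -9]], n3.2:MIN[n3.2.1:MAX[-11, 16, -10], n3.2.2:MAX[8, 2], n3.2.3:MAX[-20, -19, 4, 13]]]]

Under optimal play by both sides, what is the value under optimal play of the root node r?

n1.1.1 (MAX): max(15, -3) = 15
n1.1.3 (MAX): max(2, -1, -18) = 2
n1.1 (MIN): min(15, -11, 2) = -11
n1.2.1 (MAX): max(10, 5, -13, -20) = 10
n1.2.2 (MAX): max(7, -9) = 7
n1.2.3 (MAX): max(-7, 6, 5) = 6
n1.2.4 (MAX): max(7, 18) = 18
n1.2 (MIN): min(10, 7, 6, 18) = 6
n1 (MAX): max(-11, 6) = 6
n2.1.1 (MAX): max(14, 6, -11) = 14
n2.1.2 (MAX): max(-4, 15) = 15
n2.1.3 (MAX): max(8, -8) = 8
n2.1.4 (MAX): max(-9, -15) = -9
n2.1 (MIN): min(14, 15, 8, -9) = -9
n2.2.1 (MAX): max(-18, 1, -6) = 1
n2.2.2 (MAX): max(-13, 3) = 3
n2.2.3 (MAX): max(11, 8, -9) = 11
n2.2 (MIN): min(1, 3, 11) = 1
n2 (MAX): max(-9, 1) = 1
n3.1.1 (MAX): max(-12, -6) = -6
n3.1.3 (MAX): max(11, -7, -9) = 11
n3.1 (MIN): min(-6, -5, 11) = -6
n3.2.1 (MAX): max(-11, 16, -10) = 16
n3.2.2 (MAX): max(8, 2) = 8
n3.2.3 (MAX): max(-20, -19, 4, 13) = 13
n3.2 (MIN): min(16, 8, 13) = 8
n3 (MAX): max(-6, 8) = 8
r (MIN): min(6, 1, 8) = 1

1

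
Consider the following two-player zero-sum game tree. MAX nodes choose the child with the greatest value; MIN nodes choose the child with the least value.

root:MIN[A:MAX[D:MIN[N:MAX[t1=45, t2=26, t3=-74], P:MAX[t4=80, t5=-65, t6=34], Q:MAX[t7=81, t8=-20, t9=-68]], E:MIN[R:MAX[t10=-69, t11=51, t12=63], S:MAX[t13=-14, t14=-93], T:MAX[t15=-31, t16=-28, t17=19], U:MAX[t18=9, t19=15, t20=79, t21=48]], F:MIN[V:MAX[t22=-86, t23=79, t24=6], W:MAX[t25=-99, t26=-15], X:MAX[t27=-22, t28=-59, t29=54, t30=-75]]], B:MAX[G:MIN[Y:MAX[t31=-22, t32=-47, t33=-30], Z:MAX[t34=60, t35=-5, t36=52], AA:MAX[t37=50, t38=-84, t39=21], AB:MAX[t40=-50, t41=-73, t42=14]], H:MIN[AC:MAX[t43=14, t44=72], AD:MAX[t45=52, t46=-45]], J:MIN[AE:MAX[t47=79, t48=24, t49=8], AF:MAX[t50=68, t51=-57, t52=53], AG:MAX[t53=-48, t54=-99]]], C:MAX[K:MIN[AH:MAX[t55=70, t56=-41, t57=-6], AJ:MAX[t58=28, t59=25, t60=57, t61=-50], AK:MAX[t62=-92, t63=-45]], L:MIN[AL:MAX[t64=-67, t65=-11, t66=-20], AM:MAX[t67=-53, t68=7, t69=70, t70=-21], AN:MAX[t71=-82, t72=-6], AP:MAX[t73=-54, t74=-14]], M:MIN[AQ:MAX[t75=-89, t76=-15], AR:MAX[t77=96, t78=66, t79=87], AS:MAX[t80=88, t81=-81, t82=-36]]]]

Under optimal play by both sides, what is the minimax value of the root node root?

-14

N (MAX): max(45, 26, -74) = 45
P (MAX): max(80, -65, 34) = 80
Q (MAX): max(81, -20, -68) = 81
D (MIN): min(45, 80, 81) = 45
R (MAX): max(-69, 51, 63) = 63
S (MAX): max(-14, -93) = -14
T (MAX): max(-31, -28, 19) = 19
U (MAX): max(9, 15, 79, 48) = 79
E (MIN): min(63, -14, 19, 79) = -14
V (MAX): max(-86, 79, 6) = 79
W (MAX): max(-99, -15) = -15
X (MAX): max(-22, -59, 54, -75) = 54
F (MIN): min(79, -15, 54) = -15
A (MAX): max(45, -14, -15) = 45
Y (MAX): max(-22, -47, -30) = -22
Z (MAX): max(60, -5, 52) = 60
AA (MAX): max(50, -84, 21) = 50
AB (MAX): max(-50, -73, 14) = 14
G (MIN): min(-22, 60, 50, 14) = -22
AC (MAX): max(14, 72) = 72
AD (MAX): max(52, -45) = 52
H (MIN): min(72, 52) = 52
AE (MAX): max(79, 24, 8) = 79
AF (MAX): max(68, -57, 53) = 68
AG (MAX): max(-48, -99) = -48
J (MIN): min(79, 68, -48) = -48
B (MAX): max(-22, 52, -48) = 52
AH (MAX): max(70, -41, -6) = 70
AJ (MAX): max(28, 25, 57, -50) = 57
AK (MAX): max(-92, -45) = -45
K (MIN): min(70, 57, -45) = -45
AL (MAX): max(-67, -11, -20) = -11
AM (MAX): max(-53, 7, 70, -21) = 70
AN (MAX): max(-82, -6) = -6
AP (MAX): max(-54, -14) = -14
L (MIN): min(-11, 70, -6, -14) = -14
AQ (MAX): max(-89, -15) = -15
AR (MAX): max(96, 66, 87) = 96
AS (MAX): max(88, -81, -36) = 88
M (MIN): min(-15, 96, 88) = -15
C (MAX): max(-45, -14, -15) = -14
root (MIN): min(45, 52, -14) = -14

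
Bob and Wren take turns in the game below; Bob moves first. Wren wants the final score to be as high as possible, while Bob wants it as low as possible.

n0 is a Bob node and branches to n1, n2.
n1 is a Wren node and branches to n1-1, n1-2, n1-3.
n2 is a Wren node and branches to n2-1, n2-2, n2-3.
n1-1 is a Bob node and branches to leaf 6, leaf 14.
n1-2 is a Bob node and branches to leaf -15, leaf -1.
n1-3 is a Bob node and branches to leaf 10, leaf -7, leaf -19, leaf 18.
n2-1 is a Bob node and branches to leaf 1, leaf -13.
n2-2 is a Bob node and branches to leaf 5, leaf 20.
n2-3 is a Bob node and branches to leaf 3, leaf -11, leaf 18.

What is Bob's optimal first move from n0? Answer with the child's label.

n1-1 (Bob): min(6, 14) = 6
n1-2 (Bob): min(-15, -1) = -15
n1-3 (Bob): min(10, -7, -19, 18) = -19
n1 (Wren): max(6, -15, -19) = 6
n2-1 (Bob): min(1, -13) = -13
n2-2 (Bob): min(5, 20) = 5
n2-3 (Bob): min(3, -11, 18) = -11
n2 (Wren): max(-13, 5, -11) = 5
n0 (Bob): min(6, 5) = 5
Bob at n0 wants the lowest of {n1=6, n2=5}, so chooses n2.

n2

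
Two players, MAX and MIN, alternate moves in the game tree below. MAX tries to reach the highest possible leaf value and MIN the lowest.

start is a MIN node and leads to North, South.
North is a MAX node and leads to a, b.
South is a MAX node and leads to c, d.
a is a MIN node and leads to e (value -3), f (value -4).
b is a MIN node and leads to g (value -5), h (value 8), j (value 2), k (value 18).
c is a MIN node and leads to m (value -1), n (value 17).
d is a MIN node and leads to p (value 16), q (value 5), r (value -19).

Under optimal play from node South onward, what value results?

c (MIN): min(-1, 17) = -1
d (MIN): min(16, 5, -19) = -19
South (MAX): max(-1, -19) = -1

-1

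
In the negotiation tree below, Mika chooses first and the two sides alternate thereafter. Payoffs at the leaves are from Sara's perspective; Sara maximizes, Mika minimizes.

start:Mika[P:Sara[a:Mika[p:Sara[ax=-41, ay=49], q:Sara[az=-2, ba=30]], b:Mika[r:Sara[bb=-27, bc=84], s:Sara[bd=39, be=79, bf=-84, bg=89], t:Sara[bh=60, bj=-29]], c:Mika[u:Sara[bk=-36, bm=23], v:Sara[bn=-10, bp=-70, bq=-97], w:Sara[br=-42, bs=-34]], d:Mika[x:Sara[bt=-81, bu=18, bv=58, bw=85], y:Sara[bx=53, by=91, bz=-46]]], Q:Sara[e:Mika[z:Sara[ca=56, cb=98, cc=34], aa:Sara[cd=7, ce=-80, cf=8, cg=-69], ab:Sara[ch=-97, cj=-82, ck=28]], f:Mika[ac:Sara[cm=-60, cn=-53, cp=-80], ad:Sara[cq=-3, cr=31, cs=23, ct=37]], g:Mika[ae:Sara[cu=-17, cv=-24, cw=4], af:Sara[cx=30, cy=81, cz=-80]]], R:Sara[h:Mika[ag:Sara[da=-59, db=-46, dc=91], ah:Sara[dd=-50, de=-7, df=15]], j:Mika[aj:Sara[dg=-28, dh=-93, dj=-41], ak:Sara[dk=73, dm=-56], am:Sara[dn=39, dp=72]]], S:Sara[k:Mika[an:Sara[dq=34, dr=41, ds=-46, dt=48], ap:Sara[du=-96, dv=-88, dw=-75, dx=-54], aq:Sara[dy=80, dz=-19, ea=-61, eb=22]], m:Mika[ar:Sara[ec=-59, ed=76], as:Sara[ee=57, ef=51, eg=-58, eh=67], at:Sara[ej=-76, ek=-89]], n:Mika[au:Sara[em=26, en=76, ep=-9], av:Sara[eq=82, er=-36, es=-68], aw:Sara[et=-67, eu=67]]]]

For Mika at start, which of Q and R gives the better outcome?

z (Sara): max(56, 98, 34) = 98
aa (Sara): max(7, -80, 8, -69) = 8
ab (Sara): max(-97, -82, 28) = 28
e (Mika): min(98, 8, 28) = 8
ac (Sara): max(-60, -53, -80) = -53
ad (Sara): max(-3, 31, 23, 37) = 37
f (Mika): min(-53, 37) = -53
ae (Sara): max(-17, -24, 4) = 4
af (Sara): max(30, 81, -80) = 81
g (Mika): min(4, 81) = 4
Q (Sara): max(8, -53, 4) = 8
ag (Sara): max(-59, -46, 91) = 91
ah (Sara): max(-50, -7, 15) = 15
h (Mika): min(91, 15) = 15
aj (Sara): max(-28, -93, -41) = -28
ak (Sara): max(73, -56) = 73
am (Sara): max(39, 72) = 72
j (Mika): min(-28, 73, 72) = -28
R (Sara): max(15, -28) = 15
Mika prefers the lower value; Q=8, R=15. Q is better since 8 < 15.

Q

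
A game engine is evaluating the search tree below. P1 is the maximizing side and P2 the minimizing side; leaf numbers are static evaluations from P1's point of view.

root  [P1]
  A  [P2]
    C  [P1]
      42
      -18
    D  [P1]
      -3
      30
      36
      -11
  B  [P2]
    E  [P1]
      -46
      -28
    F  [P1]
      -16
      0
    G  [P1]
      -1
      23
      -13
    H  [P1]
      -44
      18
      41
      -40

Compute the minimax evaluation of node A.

36

C (P1): max(42, -18) = 42
D (P1): max(-3, 30, 36, -11) = 36
A (P2): min(42, 36) = 36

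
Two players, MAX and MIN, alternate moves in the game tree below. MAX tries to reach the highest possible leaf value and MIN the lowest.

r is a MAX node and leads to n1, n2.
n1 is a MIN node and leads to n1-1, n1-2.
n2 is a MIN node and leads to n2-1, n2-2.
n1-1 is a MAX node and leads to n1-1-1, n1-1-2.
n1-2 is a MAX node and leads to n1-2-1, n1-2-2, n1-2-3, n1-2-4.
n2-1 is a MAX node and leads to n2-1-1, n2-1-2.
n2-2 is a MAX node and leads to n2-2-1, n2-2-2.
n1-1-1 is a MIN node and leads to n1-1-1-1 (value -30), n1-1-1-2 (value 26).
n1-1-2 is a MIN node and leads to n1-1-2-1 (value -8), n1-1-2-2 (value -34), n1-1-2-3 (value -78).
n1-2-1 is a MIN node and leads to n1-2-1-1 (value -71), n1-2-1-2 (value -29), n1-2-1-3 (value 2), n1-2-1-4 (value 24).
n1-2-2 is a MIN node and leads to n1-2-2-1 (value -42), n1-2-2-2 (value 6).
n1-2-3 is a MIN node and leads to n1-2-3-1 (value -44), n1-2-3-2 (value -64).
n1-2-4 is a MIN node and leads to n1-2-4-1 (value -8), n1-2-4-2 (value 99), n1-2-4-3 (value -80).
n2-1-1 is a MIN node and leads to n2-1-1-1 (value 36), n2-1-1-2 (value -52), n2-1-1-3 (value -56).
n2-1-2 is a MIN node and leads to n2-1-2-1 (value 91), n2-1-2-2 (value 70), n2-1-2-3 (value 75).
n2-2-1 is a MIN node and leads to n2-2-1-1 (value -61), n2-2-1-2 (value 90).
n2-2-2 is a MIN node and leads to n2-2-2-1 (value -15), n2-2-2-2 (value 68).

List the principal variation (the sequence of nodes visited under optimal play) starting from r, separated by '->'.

n1-1-1 (MIN): min(-30, 26) = -30
n1-1-2 (MIN): min(-8, -34, -78) = -78
n1-1 (MAX): max(-30, -78) = -30
n1-2-1 (MIN): min(-71, -29, 2, 24) = -71
n1-2-2 (MIN): min(-42, 6) = -42
n1-2-3 (MIN): min(-44, -64) = -64
n1-2-4 (MIN): min(-8, 99, -80) = -80
n1-2 (MAX): max(-71, -42, -64, -80) = -42
n1 (MIN): min(-30, -42) = -42
n2-1-1 (MIN): min(36, -52, -56) = -56
n2-1-2 (MIN): min(91, 70, 75) = 70
n2-1 (MAX): max(-56, 70) = 70
n2-2-1 (MIN): min(-61, 90) = -61
n2-2-2 (MIN): min(-15, 68) = -15
n2-2 (MAX): max(-61, -15) = -15
n2 (MIN): min(70, -15) = -15
r (MAX): max(-42, -15) = -15
At r, MAX picks n2 (highest: -15).
At n2, MIN picks n2-2 (lowest: -15).
At n2-2, MAX picks n2-2-2 (highest: -15).
At n2-2-2, MIN picks n2-2-2-1 (lowest: -15).
Terminal value -15.

r -> n2 -> n2-2 -> n2-2-2 -> n2-2-2-1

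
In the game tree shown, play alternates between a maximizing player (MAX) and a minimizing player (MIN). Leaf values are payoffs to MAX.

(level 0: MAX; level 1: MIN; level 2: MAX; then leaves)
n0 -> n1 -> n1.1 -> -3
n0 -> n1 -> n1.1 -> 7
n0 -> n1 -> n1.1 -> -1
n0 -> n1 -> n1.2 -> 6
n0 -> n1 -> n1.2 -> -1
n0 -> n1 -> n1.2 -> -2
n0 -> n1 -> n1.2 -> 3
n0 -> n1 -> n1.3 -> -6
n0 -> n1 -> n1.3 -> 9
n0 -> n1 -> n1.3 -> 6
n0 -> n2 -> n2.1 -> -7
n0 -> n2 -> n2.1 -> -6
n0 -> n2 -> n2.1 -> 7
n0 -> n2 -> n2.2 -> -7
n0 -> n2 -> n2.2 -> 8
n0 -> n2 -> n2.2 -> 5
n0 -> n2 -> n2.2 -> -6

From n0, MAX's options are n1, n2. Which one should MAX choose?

n1.1 (MAX): max(-3, 7, -1) = 7
n1.2 (MAX): max(6, -1, -2, 3) = 6
n1.3 (MAX): max(-6, 9, 6) = 9
n1 (MIN): min(7, 6, 9) = 6
n2.1 (MAX): max(-7, -6, 7) = 7
n2.2 (MAX): max(-7, 8, 5, -6) = 8
n2 (MIN): min(7, 8) = 7
n0 (MAX): max(6, 7) = 7
MAX at n0 wants the highest of {n1=6, n2=7}, so chooses n2.

n2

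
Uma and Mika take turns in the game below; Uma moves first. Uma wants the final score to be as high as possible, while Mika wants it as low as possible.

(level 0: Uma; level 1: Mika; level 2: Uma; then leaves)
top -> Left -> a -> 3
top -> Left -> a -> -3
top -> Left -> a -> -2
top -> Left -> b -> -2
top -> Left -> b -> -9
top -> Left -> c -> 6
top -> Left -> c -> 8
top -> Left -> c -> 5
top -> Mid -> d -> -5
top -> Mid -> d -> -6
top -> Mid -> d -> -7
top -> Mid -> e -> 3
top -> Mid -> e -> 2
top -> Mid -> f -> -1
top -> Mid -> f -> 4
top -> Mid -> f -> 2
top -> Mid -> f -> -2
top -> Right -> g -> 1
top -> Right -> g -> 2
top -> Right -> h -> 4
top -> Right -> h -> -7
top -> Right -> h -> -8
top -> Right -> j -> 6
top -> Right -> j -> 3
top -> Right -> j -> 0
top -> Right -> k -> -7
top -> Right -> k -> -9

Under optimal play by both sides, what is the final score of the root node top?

a (Uma): max(3, -3, -2) = 3
b (Uma): max(-2, -9) = -2
c (Uma): max(6, 8, 5) = 8
Left (Mika): min(3, -2, 8) = -2
d (Uma): max(-5, -6, -7) = -5
e (Uma): max(3, 2) = 3
f (Uma): max(-1, 4, 2, -2) = 4
Mid (Mika): min(-5, 3, 4) = -5
g (Uma): max(1, 2) = 2
h (Uma): max(4, -7, -8) = 4
j (Uma): max(6, 3, 0) = 6
k (Uma): max(-7, -9) = -7
Right (Mika): min(2, 4, 6, -7) = -7
top (Uma): max(-2, -5, -7) = -2

-2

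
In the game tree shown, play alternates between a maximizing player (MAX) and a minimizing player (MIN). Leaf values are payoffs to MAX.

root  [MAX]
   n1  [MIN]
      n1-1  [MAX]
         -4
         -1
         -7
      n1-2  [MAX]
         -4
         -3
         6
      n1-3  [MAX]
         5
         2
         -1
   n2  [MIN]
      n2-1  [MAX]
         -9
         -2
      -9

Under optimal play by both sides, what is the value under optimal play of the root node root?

-1

n1-1 (MAX): max(-4, -1, -7) = -1
n1-2 (MAX): max(-4, -3, 6) = 6
n1-3 (MAX): max(5, 2, -1) = 5
n1 (MIN): min(-1, 6, 5) = -1
n2-1 (MAX): max(-9, -2) = -2
n2 (MIN): min(-2, -9) = -9
root (MAX): max(-1, -9) = -1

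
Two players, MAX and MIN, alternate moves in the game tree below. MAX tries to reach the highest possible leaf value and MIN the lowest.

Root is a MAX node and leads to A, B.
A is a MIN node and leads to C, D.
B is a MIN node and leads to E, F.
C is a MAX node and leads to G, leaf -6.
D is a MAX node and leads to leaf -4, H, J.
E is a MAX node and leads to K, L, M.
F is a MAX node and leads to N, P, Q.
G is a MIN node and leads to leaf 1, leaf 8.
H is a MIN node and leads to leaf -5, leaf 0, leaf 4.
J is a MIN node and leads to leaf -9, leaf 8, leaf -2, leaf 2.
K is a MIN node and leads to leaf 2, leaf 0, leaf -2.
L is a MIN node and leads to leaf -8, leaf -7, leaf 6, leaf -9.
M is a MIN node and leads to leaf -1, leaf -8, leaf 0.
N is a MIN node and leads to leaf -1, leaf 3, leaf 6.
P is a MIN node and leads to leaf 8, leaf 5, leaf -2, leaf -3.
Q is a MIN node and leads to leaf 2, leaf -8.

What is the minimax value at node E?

-2

K (MIN): min(2, 0, -2) = -2
L (MIN): min(-8, -7, 6, -9) = -9
M (MIN): min(-1, -8, 0) = -8
E (MAX): max(-2, -9, -8) = -2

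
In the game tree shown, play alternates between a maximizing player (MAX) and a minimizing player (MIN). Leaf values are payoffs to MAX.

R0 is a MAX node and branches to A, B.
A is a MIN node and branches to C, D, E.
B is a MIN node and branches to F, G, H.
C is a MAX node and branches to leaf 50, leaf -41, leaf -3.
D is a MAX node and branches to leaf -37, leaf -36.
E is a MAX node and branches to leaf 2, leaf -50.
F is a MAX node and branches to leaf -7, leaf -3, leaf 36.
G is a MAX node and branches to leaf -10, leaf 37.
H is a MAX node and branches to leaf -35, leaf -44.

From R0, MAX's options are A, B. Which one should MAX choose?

B

C (MAX): max(50, -41, -3) = 50
D (MAX): max(-37, -36) = -36
E (MAX): max(2, -50) = 2
A (MIN): min(50, -36, 2) = -36
F (MAX): max(-7, -3, 36) = 36
G (MAX): max(-10, 37) = 37
H (MAX): max(-35, -44) = -35
B (MIN): min(36, 37, -35) = -35
R0 (MAX): max(-36, -35) = -35
MAX at R0 wants the highest of {A=-36, B=-35}, so chooses B.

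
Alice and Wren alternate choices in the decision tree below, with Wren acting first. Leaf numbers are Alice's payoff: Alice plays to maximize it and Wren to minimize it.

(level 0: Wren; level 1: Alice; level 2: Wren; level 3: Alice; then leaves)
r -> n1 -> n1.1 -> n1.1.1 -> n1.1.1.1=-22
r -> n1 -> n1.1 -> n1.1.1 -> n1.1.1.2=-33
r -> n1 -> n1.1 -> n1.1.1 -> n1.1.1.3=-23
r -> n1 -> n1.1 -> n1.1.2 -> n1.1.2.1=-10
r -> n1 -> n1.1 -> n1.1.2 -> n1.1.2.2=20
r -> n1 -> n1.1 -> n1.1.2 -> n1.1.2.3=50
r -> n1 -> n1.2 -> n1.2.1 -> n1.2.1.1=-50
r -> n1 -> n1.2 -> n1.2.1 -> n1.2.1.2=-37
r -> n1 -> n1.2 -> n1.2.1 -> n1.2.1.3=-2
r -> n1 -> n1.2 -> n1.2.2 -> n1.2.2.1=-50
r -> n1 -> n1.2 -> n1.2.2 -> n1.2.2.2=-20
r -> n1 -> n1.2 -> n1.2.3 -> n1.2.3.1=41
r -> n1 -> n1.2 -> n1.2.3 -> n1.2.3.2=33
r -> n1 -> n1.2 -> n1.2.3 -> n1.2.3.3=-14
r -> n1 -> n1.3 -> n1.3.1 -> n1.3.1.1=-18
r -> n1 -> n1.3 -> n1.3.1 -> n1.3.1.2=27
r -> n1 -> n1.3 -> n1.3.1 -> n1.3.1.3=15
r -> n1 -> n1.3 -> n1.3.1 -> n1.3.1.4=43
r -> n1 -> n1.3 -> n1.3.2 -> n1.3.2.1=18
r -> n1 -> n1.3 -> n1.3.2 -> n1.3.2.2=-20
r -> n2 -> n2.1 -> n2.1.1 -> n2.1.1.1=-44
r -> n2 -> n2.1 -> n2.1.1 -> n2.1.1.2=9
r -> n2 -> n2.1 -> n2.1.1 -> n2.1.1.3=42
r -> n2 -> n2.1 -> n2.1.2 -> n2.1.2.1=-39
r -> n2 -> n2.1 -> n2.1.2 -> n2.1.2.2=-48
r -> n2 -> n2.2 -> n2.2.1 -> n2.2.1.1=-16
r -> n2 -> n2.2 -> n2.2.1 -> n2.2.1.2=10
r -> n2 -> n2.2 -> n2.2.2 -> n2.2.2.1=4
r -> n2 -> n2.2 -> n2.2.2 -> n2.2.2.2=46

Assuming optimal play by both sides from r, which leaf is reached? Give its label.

n1.1.1 (Alice): max(-22, -33, -23) = -22
n1.1.2 (Alice): max(-10, 20, 50) = 50
n1.1 (Wren): min(-22, 50) = -22
n1.2.1 (Alice): max(-50, -37, -2) = -2
n1.2.2 (Alice): max(-50, -20) = -20
n1.2.3 (Alice): max(41, 33, -14) = 41
n1.2 (Wren): min(-2, -20, 41) = -20
n1.3.1 (Alice): max(-18, 27, 15, 43) = 43
n1.3.2 (Alice): max(18, -20) = 18
n1.3 (Wren): min(43, 18) = 18
n1 (Alice): max(-22, -20, 18) = 18
n2.1.1 (Alice): max(-44, 9, 42) = 42
n2.1.2 (Alice): max(-39, -48) = -39
n2.1 (Wren): min(42, -39) = -39
n2.2.1 (Alice): max(-16, 10) = 10
n2.2.2 (Alice): max(4, 46) = 46
n2.2 (Wren): min(10, 46) = 10
n2 (Alice): max(-39, 10) = 10
r (Wren): min(18, 10) = 10
At r, Wren picks n2 (lowest: 10).
At n2, Alice picks n2.2 (highest: 10).
At n2.2, Wren picks n2.2.1 (lowest: 10).
At n2.2.1, Alice picks n2.2.1.2 (highest: 10).
Terminal value 10.

n2.2.1.2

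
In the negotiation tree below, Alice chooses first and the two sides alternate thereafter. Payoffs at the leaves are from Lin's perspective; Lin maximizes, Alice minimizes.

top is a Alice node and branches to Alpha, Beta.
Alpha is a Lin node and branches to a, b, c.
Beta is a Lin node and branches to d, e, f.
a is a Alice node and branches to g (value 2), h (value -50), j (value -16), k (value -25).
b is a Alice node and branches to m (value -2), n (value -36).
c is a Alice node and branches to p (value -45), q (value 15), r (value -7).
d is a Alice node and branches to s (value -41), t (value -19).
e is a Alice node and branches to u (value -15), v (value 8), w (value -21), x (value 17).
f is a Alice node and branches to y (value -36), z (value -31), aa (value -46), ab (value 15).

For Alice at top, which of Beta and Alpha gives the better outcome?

Alpha

d (Alice): min(-41, -19) = -41
e (Alice): min(-15, 8, -21, 17) = -21
f (Alice): min(-36, -31, -46, 15) = -46
Beta (Lin): max(-41, -21, -46) = -21
a (Alice): min(2, -50, -16, -25) = -50
b (Alice): min(-2, -36) = -36
c (Alice): min(-45, 15, -7) = -45
Alpha (Lin): max(-50, -36, -45) = -36
Alice prefers the lower value; Beta=-21, Alpha=-36. Alpha is better since -36 < -21.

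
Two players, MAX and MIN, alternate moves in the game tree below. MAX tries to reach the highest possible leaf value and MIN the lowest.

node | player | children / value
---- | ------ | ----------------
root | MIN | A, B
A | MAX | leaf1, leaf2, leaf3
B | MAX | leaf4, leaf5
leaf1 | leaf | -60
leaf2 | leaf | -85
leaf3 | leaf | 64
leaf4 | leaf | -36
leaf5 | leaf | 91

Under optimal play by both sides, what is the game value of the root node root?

64

A (MAX): max(-60, -85, 64) = 64
B (MAX): max(-36, 91) = 91
root (MIN): min(64, 91) = 64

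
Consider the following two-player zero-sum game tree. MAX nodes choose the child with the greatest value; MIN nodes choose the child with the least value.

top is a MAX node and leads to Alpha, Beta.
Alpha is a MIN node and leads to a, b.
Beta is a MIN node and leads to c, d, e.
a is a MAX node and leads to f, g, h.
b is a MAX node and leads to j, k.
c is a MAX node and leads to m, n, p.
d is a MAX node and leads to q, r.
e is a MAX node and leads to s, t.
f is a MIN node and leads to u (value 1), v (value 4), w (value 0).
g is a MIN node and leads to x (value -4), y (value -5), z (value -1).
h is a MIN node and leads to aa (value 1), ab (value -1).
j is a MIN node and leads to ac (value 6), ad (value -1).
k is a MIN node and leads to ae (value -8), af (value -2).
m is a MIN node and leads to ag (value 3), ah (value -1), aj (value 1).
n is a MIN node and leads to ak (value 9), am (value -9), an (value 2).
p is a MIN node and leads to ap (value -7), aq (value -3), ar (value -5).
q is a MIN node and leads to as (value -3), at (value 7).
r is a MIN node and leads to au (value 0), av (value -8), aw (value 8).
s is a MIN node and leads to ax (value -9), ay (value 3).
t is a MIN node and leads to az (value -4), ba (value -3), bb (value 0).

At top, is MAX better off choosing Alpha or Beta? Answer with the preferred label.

Alpha

f (MIN): min(1, 4, 0) = 0
g (MIN): min(-4, -5, -1) = -5
h (MIN): min(1, -1) = -1
a (MAX): max(0, -5, -1) = 0
j (MIN): min(6, -1) = -1
k (MIN): min(-8, -2) = -8
b (MAX): max(-1, -8) = -1
Alpha (MIN): min(0, -1) = -1
m (MIN): min(3, -1, 1) = -1
n (MIN): min(9, -9, 2) = -9
p (MIN): min(-7, -3, -5) = -7
c (MAX): max(-1, -9, -7) = -1
q (MIN): min(-3, 7) = -3
r (MIN): min(0, -8, 8) = -8
d (MAX): max(-3, -8) = -3
s (MIN): min(-9, 3) = -9
t (MIN): min(-4, -3, 0) = -4
e (MAX): max(-9, -4) = -4
Beta (MIN): min(-1, -3, -4) = -4
MAX prefers the higher value; Alpha=-1, Beta=-4. Alpha is better since -1 > -4.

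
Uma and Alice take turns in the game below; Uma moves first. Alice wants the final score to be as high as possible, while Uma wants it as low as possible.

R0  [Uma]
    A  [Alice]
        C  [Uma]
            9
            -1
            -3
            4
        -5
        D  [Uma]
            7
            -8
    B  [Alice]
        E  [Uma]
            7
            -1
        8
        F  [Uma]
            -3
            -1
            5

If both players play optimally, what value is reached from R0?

C (Uma): min(9, -1, -3, 4) = -3
D (Uma): min(7, -8) = -8
A (Alice): max(-3, -5, -8) = -3
E (Uma): min(7, -1) = -1
F (Uma): min(-3, -1, 5) = -3
B (Alice): max(-1, 8, -3) = 8
R0 (Uma): min(-3, 8) = -3

-3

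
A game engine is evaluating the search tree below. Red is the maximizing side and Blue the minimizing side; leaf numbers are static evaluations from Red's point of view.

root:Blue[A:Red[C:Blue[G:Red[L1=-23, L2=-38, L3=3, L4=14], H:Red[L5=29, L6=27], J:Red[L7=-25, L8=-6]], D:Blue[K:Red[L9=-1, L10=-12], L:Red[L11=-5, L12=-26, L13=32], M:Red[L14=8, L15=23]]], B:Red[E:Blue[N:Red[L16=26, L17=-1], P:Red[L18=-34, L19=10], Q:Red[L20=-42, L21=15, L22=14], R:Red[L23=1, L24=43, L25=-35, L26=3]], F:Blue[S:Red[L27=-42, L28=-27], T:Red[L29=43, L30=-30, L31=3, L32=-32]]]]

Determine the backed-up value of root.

G (Red): max(-23, -38, 3, 14) = 14
H (Red): max(29, 27) = 29
J (Red): max(-25, -6) = -6
C (Blue): min(14, 29, -6) = -6
K (Red): max(-1, -12) = -1
L (Red): max(-5, -26, 32) = 32
M (Red): max(8, 23) = 23
D (Blue): min(-1, 32, 23) = -1
A (Red): max(-6, -1) = -1
N (Red): max(26, -1) = 26
P (Red): max(-34, 10) = 10
Q (Red): max(-42, 15, 14) = 15
R (Red): max(1, 43, -35, 3) = 43
E (Blue): min(26, 10, 15, 43) = 10
S (Red): max(-42, -27) = -27
T (Red): max(43, -30, 3, -32) = 43
F (Blue): min(-27, 43) = -27
B (Red): max(10, -27) = 10
root (Blue): min(-1, 10) = -1

-1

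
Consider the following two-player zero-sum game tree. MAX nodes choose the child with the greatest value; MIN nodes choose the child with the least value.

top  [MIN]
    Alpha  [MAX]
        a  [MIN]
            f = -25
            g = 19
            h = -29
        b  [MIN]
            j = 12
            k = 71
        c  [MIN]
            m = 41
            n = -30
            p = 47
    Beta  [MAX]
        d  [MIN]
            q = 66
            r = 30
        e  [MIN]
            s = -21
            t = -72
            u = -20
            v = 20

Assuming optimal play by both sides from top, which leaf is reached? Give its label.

j

a (MIN): min(-25, 19, -29) = -29
b (MIN): min(12, 71) = 12
c (MIN): min(41, -30, 47) = -30
Alpha (MAX): max(-29, 12, -30) = 12
d (MIN): min(66, 30) = 30
e (MIN): min(-21, -72, -20, 20) = -72
Beta (MAX): max(30, -72) = 30
top (MIN): min(12, 30) = 12
At top, MIN picks Alpha (lowest: 12).
At Alpha, MAX picks b (highest: 12).
At b, MIN picks j (lowest: 12).
Terminal value 12.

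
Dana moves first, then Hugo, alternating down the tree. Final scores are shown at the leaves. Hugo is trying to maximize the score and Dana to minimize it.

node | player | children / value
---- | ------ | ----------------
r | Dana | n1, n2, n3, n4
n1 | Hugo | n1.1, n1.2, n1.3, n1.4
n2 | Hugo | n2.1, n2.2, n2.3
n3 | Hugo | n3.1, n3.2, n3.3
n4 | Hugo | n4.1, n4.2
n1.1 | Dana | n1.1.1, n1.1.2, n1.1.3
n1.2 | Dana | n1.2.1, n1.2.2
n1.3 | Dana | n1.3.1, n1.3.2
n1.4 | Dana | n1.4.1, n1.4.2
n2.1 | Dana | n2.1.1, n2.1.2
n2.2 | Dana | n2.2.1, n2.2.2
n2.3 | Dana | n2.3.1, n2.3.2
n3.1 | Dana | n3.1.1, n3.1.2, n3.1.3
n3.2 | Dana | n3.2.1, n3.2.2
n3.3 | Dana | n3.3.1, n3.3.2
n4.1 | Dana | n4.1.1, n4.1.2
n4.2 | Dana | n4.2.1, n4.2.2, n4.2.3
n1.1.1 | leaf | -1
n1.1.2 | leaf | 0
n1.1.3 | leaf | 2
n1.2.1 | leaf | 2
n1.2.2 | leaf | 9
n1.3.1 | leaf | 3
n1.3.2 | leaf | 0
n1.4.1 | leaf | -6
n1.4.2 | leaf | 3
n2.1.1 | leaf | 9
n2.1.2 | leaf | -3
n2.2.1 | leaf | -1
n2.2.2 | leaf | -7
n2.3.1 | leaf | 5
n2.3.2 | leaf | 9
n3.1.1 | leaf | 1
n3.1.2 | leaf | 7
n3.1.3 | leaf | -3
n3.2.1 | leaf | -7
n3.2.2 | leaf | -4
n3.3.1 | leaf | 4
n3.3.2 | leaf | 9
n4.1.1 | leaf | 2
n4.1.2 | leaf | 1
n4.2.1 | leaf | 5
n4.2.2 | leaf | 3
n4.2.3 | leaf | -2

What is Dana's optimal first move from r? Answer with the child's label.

n4

n1.1 (Dana): min(-1, 0, 2) = -1
n1.2 (Dana): min(2, 9) = 2
n1.3 (Dana): min(3, 0) = 0
n1.4 (Dana): min(-6, 3) = -6
n1 (Hugo): max(-1, 2, 0, -6) = 2
n2.1 (Dana): min(9, -3) = -3
n2.2 (Dana): min(-1, -7) = -7
n2.3 (Dana): min(5, 9) = 5
n2 (Hugo): max(-3, -7, 5) = 5
n3.1 (Dana): min(1, 7, -3) = -3
n3.2 (Dana): min(-7, -4) = -7
n3.3 (Dana): min(4, 9) = 4
n3 (Hugo): max(-3, -7, 4) = 4
n4.1 (Dana): min(2, 1) = 1
n4.2 (Dana): min(5, 3, -2) = -2
n4 (Hugo): max(1, -2) = 1
r (Dana): min(2, 5, 4, 1) = 1
Dana at r wants the lowest of {n1=2, n2=5, n3=4, n4=1}, so chooses n4.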